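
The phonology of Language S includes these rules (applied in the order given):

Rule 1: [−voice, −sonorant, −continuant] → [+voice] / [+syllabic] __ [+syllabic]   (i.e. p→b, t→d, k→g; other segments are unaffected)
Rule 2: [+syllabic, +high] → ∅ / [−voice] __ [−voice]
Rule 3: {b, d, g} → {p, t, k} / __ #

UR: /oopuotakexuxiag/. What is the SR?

Rule 1 (intervocalic voicing): /p/ is a voiceless stop between vowels /o/ and /u/, so it voices to [b]. /t/ is a voiceless stop between vowels /o/ and /a/, so it voices to [d]. /k/ is a voiceless stop between vowels /a/ and /e/, so it voices to [g]. /oopuotakexuxiag/ → oobuodagexuxiag.
Rule 2 (high vowel syncope): /u/ is a high vowel flanked by voiceless consonants /x/ and /x/, so it deletes. /oobuodagexuxiag/ → oobuodagexxiag.
Rule 3 (final devoicing): /g/ is a voiced stop in word-final position, so it devoices to [k]. /oobuodagexxiag/ → oobuodagexxiak.

oobuodagexxiak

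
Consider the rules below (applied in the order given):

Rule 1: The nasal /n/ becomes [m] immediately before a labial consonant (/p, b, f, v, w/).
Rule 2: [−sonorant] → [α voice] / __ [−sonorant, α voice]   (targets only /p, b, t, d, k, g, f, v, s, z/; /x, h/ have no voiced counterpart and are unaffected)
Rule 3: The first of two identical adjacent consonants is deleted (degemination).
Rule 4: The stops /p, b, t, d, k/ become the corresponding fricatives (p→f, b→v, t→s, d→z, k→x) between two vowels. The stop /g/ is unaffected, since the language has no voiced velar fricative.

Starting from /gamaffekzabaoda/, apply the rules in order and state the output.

Rule 1 (nasal place assimilation): no segment meets the environment; /gamaffekzabaoda/ is unchanged.
Rule 2 (regressive voicing assimilation): /k/ precedes the voiced obstruent /z/, so it voices to [g] by assimilation. /gamaffekzabaoda/ → gamaffegzabaoda.
Rule 3 (degemination): /ff/ is a geminate; the first /f/ deletes. /gamaffegzabaoda/ → gamafegzabaoda.
Rule 4 (intervocalic spirantization): /b/ is a stop between vowels /a/ and /a/, so it spirantizes to the fricative [v]. /d/ is a stop between vowels /o/ and /a/, so it spirantizes to the fricative [z]. /gamafegzabaoda/ → gamafegzavaoza.

gamafegzavaoza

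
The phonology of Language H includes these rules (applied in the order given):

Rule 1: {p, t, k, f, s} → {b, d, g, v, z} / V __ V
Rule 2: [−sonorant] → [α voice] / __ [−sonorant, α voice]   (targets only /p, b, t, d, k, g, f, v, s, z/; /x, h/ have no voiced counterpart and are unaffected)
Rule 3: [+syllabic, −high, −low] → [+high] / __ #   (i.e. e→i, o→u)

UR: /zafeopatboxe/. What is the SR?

zaveobadboxi

Rule 1 (intervocalic voicing): /f/ is a voiceless obstruent between vowels /a/ and /e/, so it voices to [v]. /p/ is a voiceless obstruent between vowels /o/ and /a/, so it voices to [b]. /zafeopatboxe/ → zaveobatboxe.
Rule 2 (regressive voicing assimilation): /t/ precedes the voiced obstruent /b/, so it voices to [d] by assimilation. /zaveobatboxe/ → zaveobadboxe.
Rule 3 (final vowel raising): /e/ is a mid vowel in word-final position, so it raises to [i]. /zaveobadboxe/ → zaveobadboxi.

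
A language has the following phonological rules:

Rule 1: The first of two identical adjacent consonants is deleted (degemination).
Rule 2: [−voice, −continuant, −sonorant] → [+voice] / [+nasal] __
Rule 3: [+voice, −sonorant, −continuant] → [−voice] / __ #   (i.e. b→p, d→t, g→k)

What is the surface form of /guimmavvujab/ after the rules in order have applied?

Rule 1 (degemination): /mm/ is a geminate; the first /m/ deletes. /vv/ is a geminate; the first /v/ deletes. /guimmavvujab/ → guimavujab.
Rule 2 (post-nasal voicing): no segment meets the environment; /guimavujab/ is unchanged.
Rule 3 (final devoicing): /b/ is a voiced stop in word-final position, so it devoices to [p]. /guimavujab/ → guimavujap.

guimavujap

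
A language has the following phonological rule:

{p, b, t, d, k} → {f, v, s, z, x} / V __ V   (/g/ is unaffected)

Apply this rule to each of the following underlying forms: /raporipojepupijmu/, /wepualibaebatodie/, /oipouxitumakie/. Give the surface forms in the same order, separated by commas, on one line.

raforifojefufijmu, wefualivaevasozie, oifouxisumaxie

/raporipojepupijmu/: /p/ is a stop between vowels /a/ and /o/, so it spirantizes to the fricative [f]. /p/ is a stop between vowels /i/ and /o/, so it spirantizes to the fricative [f]. /p/ is a stop between vowels /e/ and /u/, so it spirantizes to the fricative [f]. /p/ is a stop between vowels /u/ and /i/, so it spirantizes to the fricative [f]. → [raforifojefufijmu].
/wepualibaebatodie/: /p/ is a stop between vowels /e/ and /u/, so it spirantizes to the fricative [f]. /b/ is a stop between vowels /i/ and /a/, so it spirantizes to the fricative [v]. /b/ is a stop between vowels /e/ and /a/, so it spirantizes to the fricative [v]. /t/ is a stop between vowels /a/ and /o/, so it spirantizes to the fricative [s]. /d/ is a stop between vowels /o/ and /i/, so it spirantizes to the fricative [z]. → [wefualivaevasozie].
/oipouxitumakie/: /p/ is a stop between vowels /i/ and /o/, so it spirantizes to the fricative [f]. /t/ is a stop between vowels /i/ and /u/, so it spirantizes to the fricative [s]. /k/ is a stop between vowels /a/ and /i/, so it spirantizes to the fricative [x]. → [oifouxisumaxie].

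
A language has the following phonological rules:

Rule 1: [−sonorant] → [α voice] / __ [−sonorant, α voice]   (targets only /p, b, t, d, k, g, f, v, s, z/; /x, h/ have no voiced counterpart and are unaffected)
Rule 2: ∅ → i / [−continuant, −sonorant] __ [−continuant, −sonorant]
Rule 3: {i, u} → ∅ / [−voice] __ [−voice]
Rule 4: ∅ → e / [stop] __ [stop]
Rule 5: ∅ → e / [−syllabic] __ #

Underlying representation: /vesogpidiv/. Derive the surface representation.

vesokepidive

Rule 1 (regressive voicing assimilation): /g/ precedes the voiceless obstruent /p/, so it devoices to [k] by assimilation. /vesogpidiv/ → vesokpidiv.
Rule 2 (stop-cluster i-epenthesis): /k/ and /p/ form a stop–stop cluster, so [i] is inserted between them. /vesokpidiv/ → vesokipidiv.
Rule 3 (high vowel syncope): /i/ is a high vowel flanked by voiceless consonants /k/ and /p/, so it deletes. /vesokipidiv/ → vesokpidiv.
Rule 4 (stop-cluster e-epenthesis): /k/ and /p/ form a stop–stop cluster, so [e] is inserted between them. /vesokpidiv/ → vesokepidiv.
Rule 5 (final e-epenthesis): the form ends in the consonant /v/, so [e] is inserted word-finally. /vesokepidiv/ → vesokepidive.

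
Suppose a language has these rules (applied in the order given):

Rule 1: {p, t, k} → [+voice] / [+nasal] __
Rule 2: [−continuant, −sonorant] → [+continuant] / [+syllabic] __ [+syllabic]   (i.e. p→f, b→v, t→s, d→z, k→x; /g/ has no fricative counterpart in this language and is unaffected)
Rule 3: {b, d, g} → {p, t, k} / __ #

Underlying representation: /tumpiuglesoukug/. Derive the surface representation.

Rule 1 (post-nasal voicing): /p/ is a voiceless stop immediately after the nasal /m/, so it voices to [b]. /tumpiuglesoukug/ → tumbiuglesoukug.
Rule 2 (intervocalic spirantization): /k/ is a stop between vowels /u/ and /u/, so it spirantizes to the fricative [x]. /tumbiuglesoukug/ → tumbiuglesouxug.
Rule 3 (final devoicing): /g/ is a voiced stop in word-final position, so it devoices to [k]. /tumbiuglesouxug/ → tumbiuglesouxuk.

tumbiuglesouxuk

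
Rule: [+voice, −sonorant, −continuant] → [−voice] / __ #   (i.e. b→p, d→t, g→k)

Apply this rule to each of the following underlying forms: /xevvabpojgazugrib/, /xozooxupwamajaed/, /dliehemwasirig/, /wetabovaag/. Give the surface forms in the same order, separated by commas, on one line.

xevvabpojgazugrip, xozooxupwamajaet, dliehemwasirik, wetabovaak

/xevvabpojgazugrib/: /b/ is a voiced stop in word-final position, so it devoices to [p]. → [xevvabpojgazugrip].
/xozooxupwamajaed/: /d/ is a voiced stop in word-final position, so it devoices to [t]. → [xozooxupwamajaet].
/dliehemwasirig/: /g/ is a voiced stop in word-final position, so it devoices to [k]. → [dliehemwasirik].
/wetabovaag/: /g/ is a voiced stop in word-final position, so it devoices to [k]. → [wetabovaak].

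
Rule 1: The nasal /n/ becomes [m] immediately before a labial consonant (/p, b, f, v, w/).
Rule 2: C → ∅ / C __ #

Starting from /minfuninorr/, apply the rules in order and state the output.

mimfuninor

Rule 1 (nasal place assimilation): /n/ precedes the labial consonant /f/, so it assimilates in place to [m]. /minfuninorr/ → mimfuninorr.
Rule 2 (final cluster simplification): /r/ is the second consonant of a word-final cluster /rr/, so it deletes. /mimfuninorr/ → mimfuninor.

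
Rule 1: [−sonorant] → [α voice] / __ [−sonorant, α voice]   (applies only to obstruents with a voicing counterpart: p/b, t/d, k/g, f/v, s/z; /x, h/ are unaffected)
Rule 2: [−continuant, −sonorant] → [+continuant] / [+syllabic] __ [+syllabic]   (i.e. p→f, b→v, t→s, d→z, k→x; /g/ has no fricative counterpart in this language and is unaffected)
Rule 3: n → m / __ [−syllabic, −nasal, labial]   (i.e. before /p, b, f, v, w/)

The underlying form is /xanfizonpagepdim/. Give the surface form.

xamfizompagebdim

Rule 1 (regressive voicing assimilation): /p/ precedes the voiced obstruent /d/, so it voices to [b] by assimilation. /xanfizonpagepdim/ → xanfizonpagebdim.
Rule 2 (intervocalic spirantization): no segment meets the environment; /xanfizonpagebdim/ is unchanged.
Rule 3 (nasal place assimilation): /n/ precedes the labial consonant /f/, so it assimilates in place to [m]. /n/ precedes the labial consonant /p/, so it assimilates in place to [m]. /xanfizonpagebdim/ → xamfizompagebdim.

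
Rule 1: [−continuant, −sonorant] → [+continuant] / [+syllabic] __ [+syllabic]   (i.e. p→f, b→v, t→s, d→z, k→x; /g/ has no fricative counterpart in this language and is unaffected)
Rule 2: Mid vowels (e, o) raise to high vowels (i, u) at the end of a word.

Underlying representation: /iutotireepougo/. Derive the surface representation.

Rule 1 (intervocalic spirantization): /t/ is a stop between vowels /u/ and /o/, so it spirantizes to the fricative [s]. /t/ is a stop between vowels /o/ and /i/, so it spirantizes to the fricative [s]. /p/ is a stop between vowels /e/ and /o/, so it spirantizes to the fricative [f]. /iutotireepougo/ → iusosireefougo.
Rule 2 (final vowel raising): /o/ is a mid vowel in word-final position, so it raises to [u]. /iusosireefougo/ → iusosireefougu.

iusosireefougu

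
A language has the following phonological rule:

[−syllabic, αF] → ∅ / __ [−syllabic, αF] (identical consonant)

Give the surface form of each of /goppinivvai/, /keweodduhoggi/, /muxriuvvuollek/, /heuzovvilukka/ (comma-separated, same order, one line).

gopinivai, keweoduhogi, muxriuvuolek, heuzoviluka

/goppinivvai/: /pp/ is a geminate; the first /p/ deletes. /vv/ is a geminate; the first /v/ deletes. → [gopinivai].
/keweodduhoggi/: /dd/ is a geminate; the first /d/ deletes. /gg/ is a geminate; the first /g/ deletes. → [keweoduhogi].
/muxriuvvuollek/: /vv/ is a geminate; the first /v/ deletes. /ll/ is a geminate; the first /l/ deletes. → [muxriuvuolek].
/heuzovvilukka/: /vv/ is a geminate; the first /v/ deletes. /kk/ is a geminate; the first /k/ deletes. → [heuzoviluka].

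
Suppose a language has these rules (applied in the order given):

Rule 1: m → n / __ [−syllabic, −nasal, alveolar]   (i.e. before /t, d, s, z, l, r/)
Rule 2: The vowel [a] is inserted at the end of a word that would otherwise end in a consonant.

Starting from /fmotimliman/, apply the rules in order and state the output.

Rule 1 (nasal place assimilation): /m/ precedes the alveolar consonant /l/, so it assimilates in place to [n]. /fmotimliman/ → fmotinliman.
Rule 2 (final a-epenthesis): the form ends in the consonant /n/, so [a] is inserted word-finally. /fmotinliman/ → fmotinlimana.

fmotinlimana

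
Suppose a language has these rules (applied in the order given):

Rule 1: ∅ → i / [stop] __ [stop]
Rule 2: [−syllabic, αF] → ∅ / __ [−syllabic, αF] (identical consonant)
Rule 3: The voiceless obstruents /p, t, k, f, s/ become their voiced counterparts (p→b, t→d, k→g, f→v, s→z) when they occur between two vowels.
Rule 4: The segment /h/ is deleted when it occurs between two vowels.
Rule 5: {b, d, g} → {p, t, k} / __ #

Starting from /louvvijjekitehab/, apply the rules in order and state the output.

Rule 1 (stop-cluster i-epenthesis): no segment meets the environment; /louvvijjekitehab/ is unchanged.
Rule 2 (degemination): /vv/ is a geminate; the first /v/ deletes. /jj/ is a geminate; the first /j/ deletes. /louvvijjekitehab/ → louvijekitehab.
Rule 3 (intervocalic voicing): /k/ is a voiceless obstruent between vowels /e/ and /i/, so it voices to [g]. /t/ is a voiceless obstruent between vowels /i/ and /e/, so it voices to [d]. /louvijekitehab/ → louvijegidehab.
Rule 4 (intervocalic h-deletion): /h/ occurs between vowels /e/ and /a/, so it deletes. /louvijegidehab/ → louvijegideab.
Rule 5 (final devoicing): /b/ is a voiced stop in word-final position, so it devoices to [p]. /louvijegideab/ → louvijegideap.

louvijegideap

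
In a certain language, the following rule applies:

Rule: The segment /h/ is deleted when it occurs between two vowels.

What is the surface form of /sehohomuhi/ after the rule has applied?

seoomui

/h/ occurs between vowels /e/ and /o/, so it deletes.
/h/ occurs between vowels /o/ and /o/, so it deletes.
/h/ occurs between vowels /u/ and /i/, so it deletes.
Surface form: [seoomui].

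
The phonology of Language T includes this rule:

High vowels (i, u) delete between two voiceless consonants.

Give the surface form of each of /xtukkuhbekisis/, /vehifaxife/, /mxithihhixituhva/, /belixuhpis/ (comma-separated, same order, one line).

/xtukkuhbekisis/: /u/ is a high vowel flanked by voiceless consonants /t/ and /k/, so it deletes. /u/ is a high vowel flanked by voiceless consonants /k/ and /h/, so it deletes. /i/ is a high vowel flanked by voiceless consonants /k/ and /s/, so it deletes. /i/ is a high vowel flanked by voiceless consonants /s/ and /s/, so it deletes. → [xtkkhbekss].
/vehifaxife/: /i/ is a high vowel flanked by voiceless consonants /h/ and /f/, so it deletes. /i/ is a high vowel flanked by voiceless consonants /x/ and /f/, so it deletes. → [vehfaxfe].
/mxithihhixituhva/: /i/ is a high vowel flanked by voiceless consonants /x/ and /t/, so it deletes. /i/ is a high vowel flanked by voiceless consonants /h/ and /h/, so it deletes. /i/ is a high vowel flanked by voiceless consonants /h/ and /x/, so it deletes. /i/ is a high vowel flanked by voiceless consonants /x/ and /t/, so it deletes. /u/ is a high vowel flanked by voiceless consonants /t/ and /h/, so it deletes. → [mxthhhxthva].
/belixuhpis/: /u/ is a high vowel flanked by voiceless consonants /x/ and /h/, so it deletes. /i/ is a high vowel flanked by voiceless consonants /p/ and /s/, so it deletes. → [belixhps].

xtkkhbekss, vehfaxfe, mxthhhxthva, belixhps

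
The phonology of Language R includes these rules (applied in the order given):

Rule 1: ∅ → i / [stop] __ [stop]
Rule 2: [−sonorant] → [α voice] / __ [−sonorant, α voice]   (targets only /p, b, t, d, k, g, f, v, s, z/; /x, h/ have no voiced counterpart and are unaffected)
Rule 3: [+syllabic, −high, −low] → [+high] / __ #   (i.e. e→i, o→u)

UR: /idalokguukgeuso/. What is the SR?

idalokiguukigeusu

Rule 1 (stop-cluster i-epenthesis): /k/ and /g/ form a stop–stop cluster, so [i] is inserted between them. /k/ and /g/ form a stop–stop cluster, so [i] is inserted between them. /idalokguukgeuso/ → idalokiguukigeuso.
Rule 2 (regressive voicing assimilation): no segment meets the environment; /idalokiguukigeuso/ is unchanged.
Rule 3 (final vowel raising): /o/ is a mid vowel in word-final position, so it raises to [u]. /idalokiguukigeuso/ → idalokiguukigeusu.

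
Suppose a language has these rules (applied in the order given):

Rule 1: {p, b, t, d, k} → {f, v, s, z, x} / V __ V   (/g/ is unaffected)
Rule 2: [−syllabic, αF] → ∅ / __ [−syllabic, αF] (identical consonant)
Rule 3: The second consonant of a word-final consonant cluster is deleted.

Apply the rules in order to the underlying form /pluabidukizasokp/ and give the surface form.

Rule 1 (intervocalic spirantization): /b/ is a stop between vowels /a/ and /i/, so it spirantizes to the fricative [v]. /d/ is a stop between vowels /i/ and /u/, so it spirantizes to the fricative [z]. /k/ is a stop between vowels /u/ and /i/, so it spirantizes to the fricative [x]. /pluabidukizasokp/ → pluavizuxizasokp.
Rule 2 (degemination): no segment meets the environment; /pluavizuxizasokp/ is unchanged.
Rule 3 (final cluster simplification): /p/ is the second consonant of a word-final cluster /kp/, so it deletes. /pluavizuxizasokp/ → pluavizuxizasok.

pluavizuxizasok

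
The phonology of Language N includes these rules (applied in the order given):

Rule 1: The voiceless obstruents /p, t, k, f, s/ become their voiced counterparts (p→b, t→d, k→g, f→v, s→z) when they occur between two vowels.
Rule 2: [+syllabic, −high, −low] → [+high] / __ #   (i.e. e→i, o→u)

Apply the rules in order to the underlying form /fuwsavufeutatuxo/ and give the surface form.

fuwsavuveudaduxu

Rule 1 (intervocalic voicing): /f/ is a voiceless obstruent between vowels /u/ and /e/, so it voices to [v]. /t/ is a voiceless obstruent between vowels /u/ and /a/, so it voices to [d]. /t/ is a voiceless obstruent between vowels /a/ and /u/, so it voices to [d]. /fuwsavufeutatuxo/ → fuwsavuveudaduxo.
Rule 2 (final vowel raising): /o/ is a mid vowel in word-final position, so it raises to [u]. /fuwsavuveudaduxo/ → fuwsavuveudaduxu.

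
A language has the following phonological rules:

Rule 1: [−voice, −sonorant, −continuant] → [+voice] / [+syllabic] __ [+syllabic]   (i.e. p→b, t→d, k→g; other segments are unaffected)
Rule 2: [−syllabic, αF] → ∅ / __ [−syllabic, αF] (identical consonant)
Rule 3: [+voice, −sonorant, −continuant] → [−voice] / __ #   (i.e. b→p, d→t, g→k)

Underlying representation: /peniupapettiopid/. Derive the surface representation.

peniubabetiobit

Rule 1 (intervocalic voicing): /p/ is a voiceless stop between vowels /u/ and /a/, so it voices to [b]. /p/ is a voiceless stop between vowels /a/ and /e/, so it voices to [b]. /p/ is a voiceless stop between vowels /o/ and /i/, so it voices to [b]. /peniupapettiopid/ → peniubabettiobid.
Rule 2 (degemination): /tt/ is a geminate; the first /t/ deletes. /peniubabettiobid/ → peniubabetiobid.
Rule 3 (final devoicing): /d/ is a voiced stop in word-final position, so it devoices to [t]. /peniubabetiobid/ → peniubabetiobit.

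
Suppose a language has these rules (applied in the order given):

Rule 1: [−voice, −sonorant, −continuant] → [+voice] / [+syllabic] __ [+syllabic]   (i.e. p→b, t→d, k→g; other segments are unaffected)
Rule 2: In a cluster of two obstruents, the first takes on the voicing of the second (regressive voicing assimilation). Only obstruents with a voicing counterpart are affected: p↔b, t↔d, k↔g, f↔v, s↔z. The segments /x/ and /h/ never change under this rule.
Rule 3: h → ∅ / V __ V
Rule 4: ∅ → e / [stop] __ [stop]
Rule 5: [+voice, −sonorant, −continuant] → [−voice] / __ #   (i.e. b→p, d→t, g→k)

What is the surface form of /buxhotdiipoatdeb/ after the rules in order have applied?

Rule 1 (intervocalic voicing): /p/ is a voiceless stop between vowels /i/ and /o/, so it voices to [b]. /buxhotdiipoatdeb/ → buxhotdiiboatdeb.
Rule 2 (regressive voicing assimilation): /t/ precedes the voiced obstruent /d/, so it voices to [d] by assimilation. /t/ precedes the voiced obstruent /d/, so it voices to [d] by assimilation. /buxhotdiiboatdeb/ → buxhoddiiboaddeb.
Rule 3 (intervocalic h-deletion): no segment meets the environment; /buxhoddiiboaddeb/ is unchanged.
Rule 4 (stop-cluster e-epenthesis): /d/ and /d/ form a stop–stop cluster, so [e] is inserted between them. /d/ and /d/ form a stop–stop cluster, so [e] is inserted between them. /buxhoddiiboaddeb/ → buxhodediiboadedeb.
Rule 5 (final devoicing): /b/ is a voiced stop in word-final position, so it devoices to [p]. /buxhodediiboadedeb/ → buxhodediiboadedep.

buxhodediiboadedep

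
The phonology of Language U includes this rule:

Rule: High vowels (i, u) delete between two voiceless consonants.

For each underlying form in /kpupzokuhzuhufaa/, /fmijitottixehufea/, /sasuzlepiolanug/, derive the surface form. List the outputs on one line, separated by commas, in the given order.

kppzokhzuhfaa, fmijitottxehfea, sasuzlepiolanug

/kpupzokuhzuhufaa/: /u/ is a high vowel flanked by voiceless consonants /p/ and /p/, so it deletes. /u/ is a high vowel flanked by voiceless consonants /k/ and /h/, so it deletes. /u/ is a high vowel flanked by voiceless consonants /h/ and /f/, so it deletes. → [kppzokhzuhfaa].
/fmijitottixehufea/: /i/ is a high vowel flanked by voiceless consonants /t/ and /x/, so it deletes. /u/ is a high vowel flanked by voiceless consonants /h/ and /f/, so it deletes. → [fmijitottxehfea].
/sasuzlepiolanug/: the rule's environment is not met; surfaces unchanged as [sasuzlepiolanug].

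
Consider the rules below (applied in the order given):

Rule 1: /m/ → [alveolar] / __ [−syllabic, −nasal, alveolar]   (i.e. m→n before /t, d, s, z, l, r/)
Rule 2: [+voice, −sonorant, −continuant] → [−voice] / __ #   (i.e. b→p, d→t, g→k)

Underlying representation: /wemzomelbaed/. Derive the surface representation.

wenzomelbaet

Rule 1 (nasal place assimilation): /m/ precedes the alveolar consonant /z/, so it assimilates in place to [n]. /wemzomelbaed/ → wenzomelbaed.
Rule 2 (final devoicing): /d/ is a voiced stop in word-final position, so it devoices to [t]. /wenzomelbaed/ → wenzomelbaet.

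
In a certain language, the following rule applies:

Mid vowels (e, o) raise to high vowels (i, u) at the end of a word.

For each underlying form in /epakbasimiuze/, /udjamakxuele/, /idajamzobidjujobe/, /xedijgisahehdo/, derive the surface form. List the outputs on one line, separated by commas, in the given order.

epakbasimiuzi, udjamakxueli, idajamzobidjujobi, xedijgisahehdu

/epakbasimiuze/: /e/ is a mid vowel in word-final position, so it raises to [i]. → [epakbasimiuzi].
/udjamakxuele/: /e/ is a mid vowel in word-final position, so it raises to [i]. → [udjamakxueli].
/idajamzobidjujobe/: /e/ is a mid vowel in word-final position, so it raises to [i]. → [idajamzobidjujobi].
/xedijgisahehdo/: /o/ is a mid vowel in word-final position, so it raises to [u]. → [xedijgisahehdu].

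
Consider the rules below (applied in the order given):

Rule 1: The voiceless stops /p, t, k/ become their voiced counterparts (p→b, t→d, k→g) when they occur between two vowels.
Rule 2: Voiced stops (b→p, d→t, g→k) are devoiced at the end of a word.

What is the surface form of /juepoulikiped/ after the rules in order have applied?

Rule 1 (intervocalic voicing): /p/ is a voiceless stop between vowels /e/ and /o/, so it voices to [b]. /k/ is a voiceless stop between vowels /i/ and /i/, so it voices to [g]. /p/ is a voiceless stop between vowels /i/ and /e/, so it voices to [b]. /juepoulikiped/ → juebouligibed.
Rule 2 (final devoicing): /d/ is a voiced stop in word-final position, so it devoices to [t]. /juebouligibed/ → juebouligibet.

juebouligibet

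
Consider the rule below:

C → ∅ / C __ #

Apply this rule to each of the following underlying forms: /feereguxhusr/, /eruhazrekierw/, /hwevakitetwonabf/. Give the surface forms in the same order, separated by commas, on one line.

feereguxhus, eruhazrekier, hwevakitetwonab

/feereguxhusr/: /r/ is the second consonant of a word-final cluster /sr/, so it deletes. → [feereguxhus].
/eruhazrekierw/: /w/ is the second consonant of a word-final cluster /rw/, so it deletes. → [eruhazrekier].
/hwevakitetwonabf/: /f/ is the second consonant of a word-final cluster /bf/, so it deletes. → [hwevakitetwonab].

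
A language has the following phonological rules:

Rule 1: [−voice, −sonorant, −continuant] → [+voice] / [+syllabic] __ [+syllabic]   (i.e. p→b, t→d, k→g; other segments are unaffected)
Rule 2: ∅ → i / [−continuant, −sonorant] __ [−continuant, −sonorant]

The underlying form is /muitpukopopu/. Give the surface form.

muitipugobobu

Rule 1 (intervocalic voicing): /k/ is a voiceless stop between vowels /u/ and /o/, so it voices to [g]. /p/ is a voiceless stop between vowels /o/ and /o/, so it voices to [b]. /p/ is a voiceless stop between vowels /o/ and /u/, so it voices to [b]. /muitpukopopu/ → muitpugobobu.
Rule 2 (stop-cluster i-epenthesis): /t/ and /p/ form a stop–stop cluster, so [i] is inserted between them. /muitpugobobu/ → muitipugobobu.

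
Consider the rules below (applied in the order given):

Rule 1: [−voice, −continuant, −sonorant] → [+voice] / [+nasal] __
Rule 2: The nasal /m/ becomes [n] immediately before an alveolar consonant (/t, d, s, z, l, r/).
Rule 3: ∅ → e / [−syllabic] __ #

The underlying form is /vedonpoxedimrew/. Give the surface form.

vedonboxedinrewe

Rule 1 (post-nasal voicing): /p/ is a voiceless stop immediately after the nasal /n/, so it voices to [b]. /vedonpoxedimrew/ → vedonboxedimrew.
Rule 2 (nasal place assimilation): /m/ precedes the alveolar consonant /r/, so it assimilates in place to [n]. /vedonboxedimrew/ → vedonboxedinrew.
Rule 3 (final e-epenthesis): the form ends in the consonant /w/, so [e] is inserted word-finally. /vedonboxedinrew/ → vedonboxedinrewe.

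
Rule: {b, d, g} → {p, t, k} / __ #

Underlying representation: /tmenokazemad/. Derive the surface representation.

tmenokazemat

/d/ is a voiced stop in word-final position, so it devoices to [t].
Surface form: [tmenokazemat].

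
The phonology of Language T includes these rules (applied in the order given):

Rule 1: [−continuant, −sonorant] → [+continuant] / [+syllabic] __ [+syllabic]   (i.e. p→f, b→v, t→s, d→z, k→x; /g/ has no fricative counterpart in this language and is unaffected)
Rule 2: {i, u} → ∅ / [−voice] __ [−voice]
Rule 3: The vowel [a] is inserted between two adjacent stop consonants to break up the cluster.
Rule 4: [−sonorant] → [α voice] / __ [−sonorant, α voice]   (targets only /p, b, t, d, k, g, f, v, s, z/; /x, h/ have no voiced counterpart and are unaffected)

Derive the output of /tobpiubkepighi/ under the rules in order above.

tobapiubakefikhi

Rule 1 (intervocalic spirantization): /p/ is a stop between vowels /e/ and /i/, so it spirantizes to the fricative [f]. /tobpiubkepighi/ → tobpiubkefighi.
Rule 2 (high vowel syncope): no segment meets the environment; /tobpiubkefighi/ is unchanged.
Rule 3 (stop-cluster a-epenthesis): /b/ and /p/ form a stop–stop cluster, so [a] is inserted between them. /b/ and /k/ form a stop–stop cluster, so [a] is inserted between them. /tobpiubkefighi/ → tobapiubakefighi.
Rule 4 (regressive voicing assimilation): /g/ precedes the voiceless obstruent /h/, so it devoices to [k] by assimilation. /tobapiubakefighi/ → tobapiubakefikhi.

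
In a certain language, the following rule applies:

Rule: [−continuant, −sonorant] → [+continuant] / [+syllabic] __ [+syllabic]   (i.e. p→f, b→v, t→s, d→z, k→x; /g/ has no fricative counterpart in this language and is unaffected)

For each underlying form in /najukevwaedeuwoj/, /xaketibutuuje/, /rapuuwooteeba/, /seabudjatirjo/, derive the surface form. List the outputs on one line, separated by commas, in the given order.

najuxevwaezeuwoj, xaxesivusuuje, rafuuwooseeva, seavudjasirjo

/najukevwaedeuwoj/: /k/ is a stop between vowels /u/ and /e/, so it spirantizes to the fricative [x]. /d/ is a stop between vowels /e/ and /e/, so it spirantizes to the fricative [z]. → [najuxevwaezeuwoj].
/xaketibutuuje/: /k/ is a stop between vowels /a/ and /e/, so it spirantizes to the fricative [x]. /t/ is a stop between vowels /e/ and /i/, so it spirantizes to the fricative [s]. /b/ is a stop between vowels /i/ and /u/, so it spirantizes to the fricative [v]. /t/ is a stop between vowels /u/ and /u/, so it spirantizes to the fricative [s]. → [xaxesivusuuje].
/rapuuwooteeba/: /p/ is a stop between vowels /a/ and /u/, so it spirantizes to the fricative [f]. /t/ is a stop between vowels /o/ and /e/, so it spirantizes to the fricative [s]. /b/ is a stop between vowels /e/ and /a/, so it spirantizes to the fricative [v]. → [rafuuwooseeva].
/seabudjatirjo/: /b/ is a stop between vowels /a/ and /u/, so it spirantizes to the fricative [v]. /t/ is a stop between vowels /a/ and /i/, so it spirantizes to the fricative [s]. → [seavudjasirjo].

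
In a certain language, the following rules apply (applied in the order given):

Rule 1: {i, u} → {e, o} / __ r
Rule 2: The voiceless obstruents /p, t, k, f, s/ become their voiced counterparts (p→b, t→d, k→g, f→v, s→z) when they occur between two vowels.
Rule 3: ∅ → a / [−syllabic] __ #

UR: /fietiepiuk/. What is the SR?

fiediebiuka

Rule 1 (pre-rhotic lowering): no segment meets the environment; /fietiepiuk/ is unchanged.
Rule 2 (intervocalic voicing): /t/ is a voiceless obstruent between vowels /e/ and /i/, so it voices to [d]. /p/ is a voiceless obstruent between vowels /e/ and /i/, so it voices to [b]. /fietiepiuk/ → fiediebiuk.
Rule 3 (final a-epenthesis): the form ends in the consonant /k/, so [a] is inserted word-finally. /fiediebiuk/ → fiediebiuka.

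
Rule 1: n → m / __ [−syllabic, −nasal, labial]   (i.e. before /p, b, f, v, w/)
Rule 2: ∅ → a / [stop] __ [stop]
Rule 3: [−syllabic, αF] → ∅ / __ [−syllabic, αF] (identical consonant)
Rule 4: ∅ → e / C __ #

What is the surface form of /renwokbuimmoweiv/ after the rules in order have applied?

Rule 1 (nasal place assimilation): /n/ precedes the labial consonant /w/, so it assimilates in place to [m]. /renwokbuimmoweiv/ → remwokbuimmoweiv.
Rule 2 (stop-cluster a-epenthesis): /k/ and /b/ form a stop–stop cluster, so [a] is inserted between them. /remwokbuimmoweiv/ → remwokabuimmoweiv.
Rule 3 (degemination): /mm/ is a geminate; the first /m/ deletes. /remwokabuimmoweiv/ → remwokabuimoweiv.
Rule 4 (final e-epenthesis): the form ends in the consonant /v/, so [e] is inserted word-finally. /remwokabuimoweiv/ → remwokabuimoweive.

remwokabuimoweive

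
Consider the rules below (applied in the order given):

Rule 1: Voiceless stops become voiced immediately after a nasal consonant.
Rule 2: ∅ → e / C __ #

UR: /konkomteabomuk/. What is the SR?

kongomdeabomuke

Rule 1 (post-nasal voicing): /k/ is a voiceless stop immediately after the nasal /n/, so it voices to [g]. /t/ is a voiceless stop immediately after the nasal /m/, so it voices to [d]. /konkomteabomuk/ → kongomdeabomuk.
Rule 2 (final e-epenthesis): the form ends in the consonant /k/, so [e] is inserted word-finally. /kongomdeabomuk/ → kongomdeabomuke.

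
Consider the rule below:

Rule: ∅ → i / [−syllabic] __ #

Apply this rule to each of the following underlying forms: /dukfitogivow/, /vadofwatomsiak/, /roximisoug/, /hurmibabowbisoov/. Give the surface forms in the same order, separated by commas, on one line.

/dukfitogivow/: the form ends in the consonant /w/, so [i] is inserted word-finally. → [dukfitogivowi].
/vadofwatomsiak/: the form ends in the consonant /k/, so [i] is inserted word-finally. → [vadofwatomsiaki].
/roximisoug/: the form ends in the consonant /g/, so [i] is inserted word-finally. → [roximisougi].
/hurmibabowbisoov/: the form ends in the consonant /v/, so [i] is inserted word-finally. → [hurmibabowbisoovi].

dukfitogivowi, vadofwatomsiaki, roximisougi, hurmibabowbisoovi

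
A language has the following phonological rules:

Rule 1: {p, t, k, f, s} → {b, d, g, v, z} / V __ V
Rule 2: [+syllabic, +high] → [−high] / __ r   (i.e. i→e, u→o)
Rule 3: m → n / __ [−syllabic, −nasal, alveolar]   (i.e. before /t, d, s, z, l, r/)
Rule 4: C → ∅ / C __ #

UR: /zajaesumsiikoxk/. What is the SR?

Rule 1 (intervocalic voicing): /s/ is a voiceless obstruent between vowels /e/ and /u/, so it voices to [z]. /k/ is a voiceless obstruent between vowels /i/ and /o/, so it voices to [g]. /zajaesumsiikoxk/ → zajaezumsiigoxk.
Rule 2 (pre-rhotic lowering): no segment meets the environment; /zajaezumsiigoxk/ is unchanged.
Rule 3 (nasal place assimilation): /m/ precedes the alveolar consonant /s/, so it assimilates in place to [n]. /zajaezumsiigoxk/ → zajaezunsiigoxk.
Rule 4 (final cluster simplification): /k/ is the second consonant of a word-final cluster /xk/, so it deletes. /zajaezunsiigoxk/ → zajaezunsiigox.

zajaezunsiigox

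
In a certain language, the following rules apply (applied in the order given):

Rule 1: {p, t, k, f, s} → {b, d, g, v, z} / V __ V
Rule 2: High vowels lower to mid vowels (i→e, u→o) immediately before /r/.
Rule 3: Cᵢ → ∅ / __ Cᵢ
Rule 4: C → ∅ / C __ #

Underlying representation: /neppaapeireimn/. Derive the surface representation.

nepaabeereim

Rule 1 (intervocalic voicing): /p/ is a voiceless obstruent between vowels /a/ and /e/, so it voices to [b]. /neppaapeireimn/ → neppaabeireimn.
Rule 2 (pre-rhotic lowering): /i/ is a high vowel immediately before /r/, so it lowers to [e]. /neppaabeireimn/ → neppaabeereimn.
Rule 3 (degemination): /pp/ is a geminate; the first /p/ deletes. /neppaabeereimn/ → nepaabeereimn.
Rule 4 (final cluster simplification): /n/ is the second consonant of a word-final cluster /mn/, so it deletes. /nepaabeereimn/ → nepaabeereim.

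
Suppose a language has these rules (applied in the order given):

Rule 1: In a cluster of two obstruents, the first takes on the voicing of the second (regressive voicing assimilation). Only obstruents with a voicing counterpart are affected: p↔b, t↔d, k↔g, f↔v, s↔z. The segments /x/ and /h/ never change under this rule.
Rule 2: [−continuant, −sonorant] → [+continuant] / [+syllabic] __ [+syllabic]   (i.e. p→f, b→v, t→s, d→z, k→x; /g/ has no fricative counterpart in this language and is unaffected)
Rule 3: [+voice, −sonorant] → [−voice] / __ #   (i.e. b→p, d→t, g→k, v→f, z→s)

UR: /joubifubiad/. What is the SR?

jouvifuviat

Rule 1 (regressive voicing assimilation): no segment meets the environment; /joubifubiad/ is unchanged.
Rule 2 (intervocalic spirantization): /b/ is a stop between vowels /u/ and /i/, so it spirantizes to the fricative [v]. /b/ is a stop between vowels /u/ and /i/, so it spirantizes to the fricative [v]. /joubifubiad/ → jouvifuviad.
Rule 3 (final devoicing): /d/ is a voiced obstruent in word-final position, so it devoices to [t]. /jouvifuviad/ → jouvifuviat.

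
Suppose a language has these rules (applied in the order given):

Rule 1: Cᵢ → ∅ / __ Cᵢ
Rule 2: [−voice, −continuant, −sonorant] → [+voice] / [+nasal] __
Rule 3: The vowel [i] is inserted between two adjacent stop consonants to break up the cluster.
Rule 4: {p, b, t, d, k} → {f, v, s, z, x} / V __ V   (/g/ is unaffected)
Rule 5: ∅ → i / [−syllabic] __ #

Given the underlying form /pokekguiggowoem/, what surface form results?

poxexiguigowoemi

Rule 1 (degemination): /gg/ is a geminate; the first /g/ deletes. /pokekguiggowoem/ → pokekguigowoem.
Rule 2 (post-nasal voicing): no segment meets the environment; /pokekguigowoem/ is unchanged.
Rule 3 (stop-cluster i-epenthesis): /k/ and /g/ form a stop–stop cluster, so [i] is inserted between them. /pokekguigowoem/ → pokekiguigowoem.
Rule 4 (intervocalic spirantization): /k/ is a stop between vowels /o/ and /e/, so it spirantizes to the fricative [x]. /k/ is a stop between vowels /e/ and /i/, so it spirantizes to the fricative [x]. /pokekiguigowoem/ → poxexiguigowoem.
Rule 5 (final i-epenthesis): the form ends in the consonant /m/, so [i] is inserted word-finally. /poxexiguigowoem/ → poxexiguigowoemi.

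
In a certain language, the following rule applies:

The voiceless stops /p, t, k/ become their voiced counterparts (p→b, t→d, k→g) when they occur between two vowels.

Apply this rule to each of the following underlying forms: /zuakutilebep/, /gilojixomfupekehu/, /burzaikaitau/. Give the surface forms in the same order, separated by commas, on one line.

/zuakutilebep/: /k/ is a voiceless stop between vowels /a/ and /u/, so it voices to [g]. /t/ is a voiceless stop between vowels /u/ and /i/, so it voices to [d]. → [zuagudilebep].
/gilojixomfupekehu/: /p/ is a voiceless stop between vowels /u/ and /e/, so it voices to [b]. /k/ is a voiceless stop between vowels /e/ and /e/, so it voices to [g]. → [gilojixomfubegehu].
/burzaikaitau/: /k/ is a voiceless stop between vowels /i/ and /a/, so it voices to [g]. /t/ is a voiceless stop between vowels /i/ and /a/, so it voices to [d]. → [burzaigaidau].

zuagudilebep, gilojixomfubegehu, burzaigaidau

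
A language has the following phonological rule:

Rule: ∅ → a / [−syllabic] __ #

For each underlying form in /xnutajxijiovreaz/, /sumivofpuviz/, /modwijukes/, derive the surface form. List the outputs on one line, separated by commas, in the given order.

/xnutajxijiovreaz/: the form ends in the consonant /z/, so [a] is inserted word-finally. → [xnutajxijiovreaza].
/sumivofpuviz/: the form ends in the consonant /z/, so [a] is inserted word-finally. → [sumivofpuviza].
/modwijukes/: the form ends in the consonant /s/, so [a] is inserted word-finally. → [modwijukesa].

xnutajxijiovreaza, sumivofpuviza, modwijukesa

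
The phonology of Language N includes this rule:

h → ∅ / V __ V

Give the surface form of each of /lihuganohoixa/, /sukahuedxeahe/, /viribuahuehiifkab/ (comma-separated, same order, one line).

/lihuganohoixa/: /h/ occurs between vowels /i/ and /u/, so it deletes. /h/ occurs between vowels /o/ and /o/, so it deletes. → [liuganooixa].
/sukahuedxeahe/: /h/ occurs between vowels /a/ and /u/, so it deletes. /h/ occurs between vowels /a/ and /e/, so it deletes. → [sukauedxeae].
/viribuahuehiifkab/: /h/ occurs between vowels /a/ and /u/, so it deletes. /h/ occurs between vowels /e/ and /i/, so it deletes. → [viribuaueiifkab].

liuganooixa, sukauedxeae, viribuaueiifkab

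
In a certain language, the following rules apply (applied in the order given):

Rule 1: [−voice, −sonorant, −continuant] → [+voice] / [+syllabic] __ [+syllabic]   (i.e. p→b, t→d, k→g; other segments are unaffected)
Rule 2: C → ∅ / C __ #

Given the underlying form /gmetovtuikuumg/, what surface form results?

gmedovtuiguum

Rule 1 (intervocalic voicing): /t/ is a voiceless stop between vowels /e/ and /o/, so it voices to [d]. /k/ is a voiceless stop between vowels /i/ and /u/, so it voices to [g]. /gmetovtuikuumg/ → gmedovtuiguumg.
Rule 2 (final cluster simplification): /g/ is the second consonant of a word-final cluster /mg/, so it deletes. /gmedovtuiguumg/ → gmedovtuiguum.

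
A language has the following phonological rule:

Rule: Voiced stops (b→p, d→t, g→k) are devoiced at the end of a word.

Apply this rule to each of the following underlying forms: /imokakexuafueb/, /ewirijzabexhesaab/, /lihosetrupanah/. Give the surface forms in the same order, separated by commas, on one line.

imokakexuafuep, ewirijzabexhesaap, lihosetrupanah

/imokakexuafueb/: /b/ is a voiced stop in word-final position, so it devoices to [p]. → [imokakexuafuep].
/ewirijzabexhesaab/: /b/ is a voiced stop in word-final position, so it devoices to [p]. → [ewirijzabexhesaap].
/lihosetrupanah/: the rule's environment is not met; surfaces unchanged as [lihosetrupanah].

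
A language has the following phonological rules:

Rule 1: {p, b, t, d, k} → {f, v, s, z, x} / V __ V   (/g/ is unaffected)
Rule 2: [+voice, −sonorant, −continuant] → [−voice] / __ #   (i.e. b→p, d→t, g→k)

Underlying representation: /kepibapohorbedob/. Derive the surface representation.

kefivafohorbezop

Rule 1 (intervocalic spirantization): /p/ is a stop between vowels /e/ and /i/, so it spirantizes to the fricative [f]. /b/ is a stop between vowels /i/ and /a/, so it spirantizes to the fricative [v]. /p/ is a stop between vowels /a/ and /o/, so it spirantizes to the fricative [f]. /d/ is a stop between vowels /e/ and /o/, so it spirantizes to the fricative [z]. /kepibapohorbedob/ → kefivafohorbezob.
Rule 2 (final devoicing): /b/ is a voiced stop in word-final position, so it devoices to [p]. /kefivafohorbezob/ → kefivafohorbezop.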